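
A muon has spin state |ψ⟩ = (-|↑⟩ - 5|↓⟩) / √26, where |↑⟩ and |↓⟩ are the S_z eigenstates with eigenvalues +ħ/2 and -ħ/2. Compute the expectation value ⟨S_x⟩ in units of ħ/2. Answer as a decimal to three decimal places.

0.385

⟨σ_x⟩ = 2 Re(a* b)/(|a|²+|b|²) with a = -1, b = -5.
a* b = 5, so ⟨σ_x⟩ = 10/26.
⟨S_x⟩ = (ħ/2)·⟨σ_x⟩.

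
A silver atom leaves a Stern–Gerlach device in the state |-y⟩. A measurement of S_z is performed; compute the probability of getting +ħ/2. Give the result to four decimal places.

0.5000

In the S_z basis, |-y⟩ = (|↑⟩ - i|↓⟩)/√2 and |+z⟩ = |↑⟩.
|⟨+z|-y⟩|² = 1/2.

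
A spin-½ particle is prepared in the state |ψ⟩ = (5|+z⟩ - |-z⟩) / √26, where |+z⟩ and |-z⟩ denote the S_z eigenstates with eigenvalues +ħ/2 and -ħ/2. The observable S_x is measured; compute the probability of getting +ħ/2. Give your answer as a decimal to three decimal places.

0.308

|+x⟩ = (|+z⟩ + |-z⟩)/√2, so ⟨+x|ψ⟩ = (4) / (√2·√26).
P = |4|² / 52 = 16/52.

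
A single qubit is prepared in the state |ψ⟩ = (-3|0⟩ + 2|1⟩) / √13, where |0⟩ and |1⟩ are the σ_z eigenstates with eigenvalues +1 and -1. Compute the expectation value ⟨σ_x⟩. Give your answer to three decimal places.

⟨σ_x⟩ = 2 Re(a* b)/(|a|²+|b|²) with a = -3, b = 2.
a* b = -6, so ⟨σ_x⟩ = -12/13.

-0.923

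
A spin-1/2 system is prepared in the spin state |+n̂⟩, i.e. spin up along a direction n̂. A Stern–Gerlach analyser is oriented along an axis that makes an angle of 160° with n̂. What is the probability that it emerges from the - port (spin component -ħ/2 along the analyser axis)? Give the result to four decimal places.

0.9698

For spin-½, the probability of finding spin-up along an axis at angle θ to the initial spin direction is cos²(θ/2); spin-down is sin²(θ/2).
θ = 160°, so P = sin²(80°) ≈ 0.9698.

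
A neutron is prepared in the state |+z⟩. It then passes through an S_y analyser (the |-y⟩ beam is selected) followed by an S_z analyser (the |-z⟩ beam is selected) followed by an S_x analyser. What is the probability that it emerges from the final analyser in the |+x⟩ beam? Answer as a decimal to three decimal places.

First analyser (S_y): from |+z⟩, P(|-y⟩) = 1/2.
After stage 1 the state is |-y⟩; P(|-z⟩) = |⟨-z|-y⟩|² = 1/2.
After stage 2 the state is |-z⟩; P(|+x⟩) = |⟨+x|-z⟩|² = 1/2.
Joint probability = 1/2 × 1/2 × 1/2 = 0.125.

0.125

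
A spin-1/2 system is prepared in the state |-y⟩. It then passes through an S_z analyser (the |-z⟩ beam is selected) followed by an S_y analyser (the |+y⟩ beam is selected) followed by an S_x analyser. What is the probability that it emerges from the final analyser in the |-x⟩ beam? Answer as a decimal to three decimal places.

First analyser (S_z): from |-y⟩, P(|-z⟩) = 1/2.
After stage 1 the state is |-z⟩; P(|+y⟩) = |⟨+y|-z⟩|² = 1/2.
After stage 2 the state is |+y⟩; P(|-x⟩) = |⟨-x|+y⟩|² = 1/2.
Joint probability = 1/2 × 1/2 × 1/2 = 0.125.

0.125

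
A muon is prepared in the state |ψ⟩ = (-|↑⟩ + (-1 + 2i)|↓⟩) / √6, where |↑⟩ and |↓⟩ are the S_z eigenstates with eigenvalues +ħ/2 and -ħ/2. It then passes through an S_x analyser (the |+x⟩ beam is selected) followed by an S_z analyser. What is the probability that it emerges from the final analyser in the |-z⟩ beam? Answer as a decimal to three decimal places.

0.333

First analyser (S_x): P(|+x⟩) = |⟨+x|ψ⟩|² = 8/12.
After stage 1 the state is |+x⟩; P(|-z⟩) = |⟨-z|+x⟩|² = 1/2.
Joint probability = 8/12 × 1/2 = 0.333.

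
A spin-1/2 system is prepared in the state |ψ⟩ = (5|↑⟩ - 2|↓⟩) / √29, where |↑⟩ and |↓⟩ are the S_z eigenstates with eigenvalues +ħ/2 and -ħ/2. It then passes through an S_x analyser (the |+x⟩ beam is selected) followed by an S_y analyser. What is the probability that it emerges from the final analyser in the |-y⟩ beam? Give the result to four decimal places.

0.0776

First analyser (S_x): P(|+x⟩) = |⟨+x|ψ⟩|² = 9/58.
After stage 1 the state is |+x⟩; P(|-y⟩) = |⟨-y|+x⟩|² = 1/2.
Joint probability = 9/58 × 1/2 = 0.0776.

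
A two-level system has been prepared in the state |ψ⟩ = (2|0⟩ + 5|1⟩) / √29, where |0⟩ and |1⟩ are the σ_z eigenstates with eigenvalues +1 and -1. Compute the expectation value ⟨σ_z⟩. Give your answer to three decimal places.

⟨σ_z⟩ = |a|² - |b|² divided by |a|²+|b|², with a, b the |0⟩, |1⟩ amplitudes.
= (4 - 25)/29 = -21/29.

-0.724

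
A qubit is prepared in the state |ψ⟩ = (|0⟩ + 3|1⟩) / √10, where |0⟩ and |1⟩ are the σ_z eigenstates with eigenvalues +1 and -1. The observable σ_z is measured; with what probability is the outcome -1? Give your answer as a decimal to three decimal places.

0.900

The -1 outcome corresponds to |1⟩. Its amplitude in |ψ⟩ is 3/√10.
P = |3|² / 10 = 9/10.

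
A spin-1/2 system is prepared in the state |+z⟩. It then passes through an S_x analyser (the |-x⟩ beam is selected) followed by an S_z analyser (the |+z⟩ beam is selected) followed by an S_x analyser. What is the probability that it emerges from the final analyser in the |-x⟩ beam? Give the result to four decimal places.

0.1250

First analyser (S_x): from |+z⟩, P(|-x⟩) = 1/2.
After stage 1 the state is |-x⟩; P(|+z⟩) = |⟨+z|-x⟩|² = 1/2.
After stage 2 the state is |+z⟩; P(|-x⟩) = |⟨-x|+z⟩|² = 1/2.
Joint probability = 1/2 × 1/2 × 1/2 = 0.1250.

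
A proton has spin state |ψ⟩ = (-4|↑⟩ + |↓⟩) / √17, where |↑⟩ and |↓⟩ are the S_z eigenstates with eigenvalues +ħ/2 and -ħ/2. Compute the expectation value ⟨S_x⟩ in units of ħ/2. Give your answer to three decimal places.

-0.471

⟨σ_x⟩ = 2 Re(a* b)/(|a|²+|b|²) with a = -4, b = 1.
a* b = -4, so ⟨σ_x⟩ = -8/17.
⟨S_x⟩ = (ħ/2)·⟨σ_x⟩.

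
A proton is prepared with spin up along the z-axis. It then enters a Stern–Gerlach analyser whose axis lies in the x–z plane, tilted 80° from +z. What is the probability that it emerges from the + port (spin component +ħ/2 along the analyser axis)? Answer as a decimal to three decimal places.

0.587

For spin-½, the probability of finding spin-up along an axis at angle θ to the initial spin direction is cos²(θ/2); spin-down is sin²(θ/2).
θ = 80°, so P = cos²(40°) ≈ 0.587.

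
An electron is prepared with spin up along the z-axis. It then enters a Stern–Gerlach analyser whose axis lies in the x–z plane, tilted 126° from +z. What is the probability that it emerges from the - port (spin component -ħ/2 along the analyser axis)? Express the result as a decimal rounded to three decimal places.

For spin-½, the probability of finding spin-up along an axis at angle θ to the initial spin direction is cos²(θ/2); spin-down is sin²(θ/2).
θ = 126°, so P = sin²(63°) ≈ 0.794.

0.794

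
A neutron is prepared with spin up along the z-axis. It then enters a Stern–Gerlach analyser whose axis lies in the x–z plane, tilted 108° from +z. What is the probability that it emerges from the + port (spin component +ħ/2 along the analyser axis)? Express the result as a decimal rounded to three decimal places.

0.345

For spin-½, the probability of finding spin-up along an axis at angle θ to the initial spin direction is cos²(θ/2); spin-down is sin²(θ/2).
θ = 108°, so P = cos²(54°) ≈ 0.345.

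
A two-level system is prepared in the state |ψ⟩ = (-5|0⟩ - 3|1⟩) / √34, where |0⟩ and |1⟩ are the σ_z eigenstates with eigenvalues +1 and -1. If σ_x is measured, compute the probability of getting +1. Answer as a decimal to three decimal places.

0.941

|+x⟩ = (|0⟩ + |1⟩)/√2, so ⟨+x|ψ⟩ = (-8) / (√2·√34).
P = |-8|² / 68 = 64/68.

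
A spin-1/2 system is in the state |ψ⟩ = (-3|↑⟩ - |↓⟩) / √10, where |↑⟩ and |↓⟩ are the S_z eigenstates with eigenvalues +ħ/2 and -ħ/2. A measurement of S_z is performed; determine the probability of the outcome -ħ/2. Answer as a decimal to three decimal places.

The -ħ/2 outcome corresponds to |↓⟩. Its amplitude in |ψ⟩ is -1/√10.
P = |-1|² / 10 = 1/10.

0.100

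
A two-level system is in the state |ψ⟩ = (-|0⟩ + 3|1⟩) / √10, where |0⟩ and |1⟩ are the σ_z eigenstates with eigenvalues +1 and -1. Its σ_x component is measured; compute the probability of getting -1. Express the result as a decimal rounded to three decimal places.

0.800

|-x⟩ = (|0⟩ - |1⟩)/√2, so ⟨-x|ψ⟩ = (-4) / (√2·√10).
P = |-4|² / 20 = 16/20.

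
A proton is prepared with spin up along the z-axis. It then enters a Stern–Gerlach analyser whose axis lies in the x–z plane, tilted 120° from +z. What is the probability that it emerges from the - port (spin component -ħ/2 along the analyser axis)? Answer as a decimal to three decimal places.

0.750

For spin-½, the probability of finding spin-up along an axis at angle θ to the initial spin direction is cos²(θ/2); spin-down is sin²(θ/2).
θ = 120°, so P = sin²(60°) ≈ 0.750.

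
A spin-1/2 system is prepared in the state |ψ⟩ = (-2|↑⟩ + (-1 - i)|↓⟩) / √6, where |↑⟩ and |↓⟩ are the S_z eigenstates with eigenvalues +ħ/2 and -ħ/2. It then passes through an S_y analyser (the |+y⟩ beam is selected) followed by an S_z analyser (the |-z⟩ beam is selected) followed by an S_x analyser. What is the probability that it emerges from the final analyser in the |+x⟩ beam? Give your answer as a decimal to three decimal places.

First analyser (S_y): P(|+y⟩) = |⟨+y|ψ⟩|² = 10/12.
After stage 1 the state is |+y⟩; P(|-z⟩) = |⟨-z|+y⟩|² = 1/2.
After stage 2 the state is |-z⟩; P(|+x⟩) = |⟨+x|-z⟩|² = 1/2.
Joint probability = 10/12 × 1/2 × 1/2 = 0.208.

0.208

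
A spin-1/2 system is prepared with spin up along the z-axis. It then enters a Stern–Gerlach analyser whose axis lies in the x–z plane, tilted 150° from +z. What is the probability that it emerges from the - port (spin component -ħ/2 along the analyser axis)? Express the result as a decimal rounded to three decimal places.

0.933

For spin-½, the probability of finding spin-up along an axis at angle θ to the initial spin direction is cos²(θ/2); spin-down is sin²(θ/2).
θ = 150°, so P = sin²(75°) ≈ 0.933.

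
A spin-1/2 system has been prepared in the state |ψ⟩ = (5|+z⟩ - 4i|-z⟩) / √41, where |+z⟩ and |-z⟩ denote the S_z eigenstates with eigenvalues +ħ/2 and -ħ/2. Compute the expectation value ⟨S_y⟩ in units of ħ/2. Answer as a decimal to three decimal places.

-0.976

⟨σ_y⟩ = 2 Im(a* b)/(|a|²+|b|²) with a = 5, b = -4i.
a* b = -20i, so ⟨σ_y⟩ = -40/41.
⟨S_y⟩ = (ħ/2)·⟨σ_y⟩.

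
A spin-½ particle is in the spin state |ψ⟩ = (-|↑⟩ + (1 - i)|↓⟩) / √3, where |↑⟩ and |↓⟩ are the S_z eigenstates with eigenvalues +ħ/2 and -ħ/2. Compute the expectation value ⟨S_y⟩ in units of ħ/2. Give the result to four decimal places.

0.6667

⟨σ_y⟩ = 2 Im(a* b)/(|a|²+|b|²) with a = -1, b = (1 - i).
a* b = (-1 + i), so ⟨σ_y⟩ = 2/3.
⟨S_y⟩ = (ħ/2)·⟨σ_y⟩.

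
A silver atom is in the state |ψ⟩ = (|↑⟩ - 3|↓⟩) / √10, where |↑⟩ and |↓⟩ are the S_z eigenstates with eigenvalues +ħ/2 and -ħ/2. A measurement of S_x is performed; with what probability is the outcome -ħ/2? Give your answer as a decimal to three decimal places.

0.800

|-x⟩ = (|↑⟩ - |↓⟩)/√2, so ⟨-x|ψ⟩ = (4) / (√2·√10).
P = |4|² / 20 = 16/20.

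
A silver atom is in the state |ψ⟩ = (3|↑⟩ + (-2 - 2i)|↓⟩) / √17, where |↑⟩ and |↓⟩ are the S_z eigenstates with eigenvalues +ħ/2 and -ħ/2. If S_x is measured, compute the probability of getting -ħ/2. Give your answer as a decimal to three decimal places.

0.853

|-x⟩ = (|↑⟩ - |↓⟩)/√2, so ⟨-x|ψ⟩ = (5 + 2i) / (√2·√17).
P = |5 + 2i|² / 34 = 29/34.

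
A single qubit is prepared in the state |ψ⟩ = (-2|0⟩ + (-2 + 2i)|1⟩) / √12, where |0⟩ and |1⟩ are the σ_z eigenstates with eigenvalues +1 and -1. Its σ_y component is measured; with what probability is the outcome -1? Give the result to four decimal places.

0.8333

|-y⟩ = (|0⟩ - i|1⟩)/√2, so ⟨-y|ψ⟩ = (-4 - 2i) / (√2·√12).
P = |-4 - 2i|² / 24 = 20/24.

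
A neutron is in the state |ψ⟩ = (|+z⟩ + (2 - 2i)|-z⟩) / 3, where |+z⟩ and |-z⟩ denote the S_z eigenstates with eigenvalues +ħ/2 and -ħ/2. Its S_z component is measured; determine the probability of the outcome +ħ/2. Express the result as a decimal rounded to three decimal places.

0.111

The +ħ/2 outcome corresponds to |+z⟩. Its amplitude in |ψ⟩ is 1/3.
P = |1|² / 9 = 1/9.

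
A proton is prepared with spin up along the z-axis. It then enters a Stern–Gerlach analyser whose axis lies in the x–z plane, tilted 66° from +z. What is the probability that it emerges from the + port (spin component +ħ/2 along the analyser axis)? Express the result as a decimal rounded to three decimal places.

For spin-½, the probability of finding spin-up along an axis at angle θ to the initial spin direction is cos²(θ/2); spin-down is sin²(θ/2).
θ = 66°, so P = cos²(33°) ≈ 0.703.

0.703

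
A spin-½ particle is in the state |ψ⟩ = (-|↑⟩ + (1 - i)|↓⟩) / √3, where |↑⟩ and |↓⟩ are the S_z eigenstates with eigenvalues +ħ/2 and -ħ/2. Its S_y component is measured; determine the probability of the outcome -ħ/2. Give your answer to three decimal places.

|-y⟩ = (|↑⟩ - i|↓⟩)/√2, so ⟨-y|ψ⟩ = (i) / (√2·√3).
P = |i|² / 6 = 1/6.

0.167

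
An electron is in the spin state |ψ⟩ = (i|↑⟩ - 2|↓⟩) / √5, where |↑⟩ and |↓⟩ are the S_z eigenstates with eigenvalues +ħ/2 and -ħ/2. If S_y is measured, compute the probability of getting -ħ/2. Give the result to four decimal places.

|-y⟩ = (|↑⟩ - i|↓⟩)/√2, so ⟨-y|ψ⟩ = (-i) / (√2·√5).
P = |-i|² / 10 = 1/10.

0.1000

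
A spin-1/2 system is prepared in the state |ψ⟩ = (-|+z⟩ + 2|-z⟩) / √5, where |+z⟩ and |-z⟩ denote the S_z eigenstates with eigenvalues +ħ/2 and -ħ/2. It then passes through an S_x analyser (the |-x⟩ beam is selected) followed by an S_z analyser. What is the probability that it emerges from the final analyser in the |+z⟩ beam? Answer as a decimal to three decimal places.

0.450

First analyser (S_x): P(|-x⟩) = |⟨-x|ψ⟩|² = 9/10.
After stage 1 the state is |-x⟩; P(|+z⟩) = |⟨+z|-x⟩|² = 1/2.
Joint probability = 9/10 × 1/2 = 0.450.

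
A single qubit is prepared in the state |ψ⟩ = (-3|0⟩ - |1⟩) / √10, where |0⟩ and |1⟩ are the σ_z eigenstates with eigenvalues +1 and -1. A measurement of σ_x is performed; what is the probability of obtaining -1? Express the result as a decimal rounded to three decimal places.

|-x⟩ = (|0⟩ - |1⟩)/√2, so ⟨-x|ψ⟩ = (-2) / (√2·√10).
P = |-2|² / 20 = 4/20.

0.200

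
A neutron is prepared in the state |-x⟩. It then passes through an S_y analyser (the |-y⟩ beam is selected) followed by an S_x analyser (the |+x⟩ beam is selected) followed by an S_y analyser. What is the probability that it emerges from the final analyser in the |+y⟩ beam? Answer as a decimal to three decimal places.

0.125

First analyser (S_y): from |-x⟩, P(|-y⟩) = 1/2.
After stage 1 the state is |-y⟩; P(|+x⟩) = |⟨+x|-y⟩|² = 1/2.
After stage 2 the state is |+x⟩; P(|+y⟩) = |⟨+y|+x⟩|² = 1/2.
Joint probability = 1/2 × 1/2 × 1/2 = 0.125.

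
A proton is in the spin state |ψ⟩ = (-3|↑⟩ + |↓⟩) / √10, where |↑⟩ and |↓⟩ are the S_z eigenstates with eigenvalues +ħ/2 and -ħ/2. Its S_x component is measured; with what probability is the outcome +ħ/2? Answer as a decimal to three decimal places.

|+x⟩ = (|↑⟩ + |↓⟩)/√2, so ⟨+x|ψ⟩ = (-2) / (√2·√10).
P = |-2|² / 20 = 4/20.

0.200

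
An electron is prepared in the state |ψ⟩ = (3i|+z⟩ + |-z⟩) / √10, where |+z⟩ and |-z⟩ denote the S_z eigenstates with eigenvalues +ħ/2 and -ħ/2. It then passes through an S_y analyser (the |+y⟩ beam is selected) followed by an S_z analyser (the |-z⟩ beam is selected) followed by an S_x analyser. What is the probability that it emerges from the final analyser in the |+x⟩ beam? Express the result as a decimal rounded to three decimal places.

0.050

First analyser (S_y): P(|+y⟩) = |⟨+y|ψ⟩|² = 4/20.
After stage 1 the state is |+y⟩; P(|-z⟩) = |⟨-z|+y⟩|² = 1/2.
After stage 2 the state is |-z⟩; P(|+x⟩) = |⟨+x|-z⟩|² = 1/2.
Joint probability = 4/20 × 1/2 × 1/2 = 0.050.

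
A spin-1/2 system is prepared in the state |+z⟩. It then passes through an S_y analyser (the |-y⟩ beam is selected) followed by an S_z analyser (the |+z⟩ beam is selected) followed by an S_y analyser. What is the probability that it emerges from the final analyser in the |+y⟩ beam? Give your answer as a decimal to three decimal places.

First analyser (S_y): from |+z⟩, P(|-y⟩) = 1/2.
After stage 1 the state is |-y⟩; P(|+z⟩) = |⟨+z|-y⟩|² = 1/2.
After stage 2 the state is |+z⟩; P(|+y⟩) = |⟨+y|+z⟩|² = 1/2.
Joint probability = 1/2 × 1/2 × 1/2 = 0.125.

0.125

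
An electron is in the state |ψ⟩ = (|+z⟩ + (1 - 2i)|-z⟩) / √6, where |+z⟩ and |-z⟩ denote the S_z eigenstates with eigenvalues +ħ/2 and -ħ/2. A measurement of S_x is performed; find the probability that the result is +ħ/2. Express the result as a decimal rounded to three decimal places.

0.667

|+x⟩ = (|+z⟩ + |-z⟩)/√2, so ⟨+x|ψ⟩ = (2 - 2i) / (√2·√6).
P = |2 - 2i|² / 12 = 8/12.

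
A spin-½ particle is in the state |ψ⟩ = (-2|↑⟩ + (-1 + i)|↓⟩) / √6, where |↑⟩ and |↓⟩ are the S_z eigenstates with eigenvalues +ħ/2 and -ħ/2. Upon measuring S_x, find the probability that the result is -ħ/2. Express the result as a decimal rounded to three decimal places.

|-x⟩ = (|↑⟩ - |↓⟩)/√2, so ⟨-x|ψ⟩ = (-1 - i) / (√2·√6).
P = |-1 - i|² / 12 = 2/12.

0.167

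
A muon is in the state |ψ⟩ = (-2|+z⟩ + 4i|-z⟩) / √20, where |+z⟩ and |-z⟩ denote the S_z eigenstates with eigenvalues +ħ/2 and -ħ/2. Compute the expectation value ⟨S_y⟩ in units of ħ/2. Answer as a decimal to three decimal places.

⟨σ_y⟩ = 2 Im(a* b)/(|a|²+|b|²) with a = -2, b = 4i.
a* b = -8i, so ⟨σ_y⟩ = -16/20.
⟨S_y⟩ = (ħ/2)·⟨σ_y⟩.

-0.800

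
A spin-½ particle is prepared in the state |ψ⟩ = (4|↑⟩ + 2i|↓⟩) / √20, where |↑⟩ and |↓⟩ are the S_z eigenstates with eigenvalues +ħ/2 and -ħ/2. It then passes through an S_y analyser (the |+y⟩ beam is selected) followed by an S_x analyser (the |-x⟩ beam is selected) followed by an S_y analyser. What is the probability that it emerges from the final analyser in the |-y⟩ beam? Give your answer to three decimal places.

First analyser (S_y): P(|+y⟩) = |⟨+y|ψ⟩|² = 36/40.
After stage 1 the state is |+y⟩; P(|-x⟩) = |⟨-x|+y⟩|² = 1/2.
After stage 2 the state is |-x⟩; P(|-y⟩) = |⟨-y|-x⟩|² = 1/2.
Joint probability = 36/40 × 1/2 × 1/2 = 0.225.

0.225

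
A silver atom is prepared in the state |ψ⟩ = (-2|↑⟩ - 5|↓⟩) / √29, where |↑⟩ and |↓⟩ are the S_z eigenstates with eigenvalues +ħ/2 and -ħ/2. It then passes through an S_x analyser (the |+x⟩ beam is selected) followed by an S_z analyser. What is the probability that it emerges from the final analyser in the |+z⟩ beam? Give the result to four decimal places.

0.4224

First analyser (S_x): P(|+x⟩) = |⟨+x|ψ⟩|² = 49/58.
After stage 1 the state is |+x⟩; P(|+z⟩) = |⟨+z|+x⟩|² = 1/2.
Joint probability = 49/58 × 1/2 = 0.4224.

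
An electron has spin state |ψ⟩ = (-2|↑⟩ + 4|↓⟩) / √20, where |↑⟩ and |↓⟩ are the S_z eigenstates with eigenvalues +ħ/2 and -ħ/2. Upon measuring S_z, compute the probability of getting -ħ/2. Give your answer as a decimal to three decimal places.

The -ħ/2 outcome corresponds to |↓⟩. Its amplitude in |ψ⟩ is 4/√20.
P = |4|² / 20 = 16/20.

0.800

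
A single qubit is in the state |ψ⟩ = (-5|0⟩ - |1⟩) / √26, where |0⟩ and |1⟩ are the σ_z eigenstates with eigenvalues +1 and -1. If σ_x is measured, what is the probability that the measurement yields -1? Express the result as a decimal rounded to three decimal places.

|-x⟩ = (|0⟩ - |1⟩)/√2, so ⟨-x|ψ⟩ = (-4) / (√2·√26).
P = |-4|² / 52 = 16/52.

0.308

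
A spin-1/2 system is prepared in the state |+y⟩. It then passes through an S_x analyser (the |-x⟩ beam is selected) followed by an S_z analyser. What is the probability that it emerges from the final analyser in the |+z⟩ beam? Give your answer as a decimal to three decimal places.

0.250

First analyser (S_x): from |+y⟩, P(|-x⟩) = 1/2.
After stage 1 the state is |-x⟩; P(|+z⟩) = |⟨+z|-x⟩|² = 1/2.
Joint probability = 1/2 × 1/2 = 0.250.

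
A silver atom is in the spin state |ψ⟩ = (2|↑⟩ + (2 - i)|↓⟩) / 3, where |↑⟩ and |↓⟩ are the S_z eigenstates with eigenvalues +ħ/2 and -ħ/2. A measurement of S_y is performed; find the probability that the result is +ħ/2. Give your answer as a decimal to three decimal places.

|+y⟩ = (|↑⟩ + i|↓⟩)/√2, so ⟨+y|ψ⟩ = (1 - 2i) / (√2·3).
P = |1 - 2i|² / 18 = 5/18.

0.278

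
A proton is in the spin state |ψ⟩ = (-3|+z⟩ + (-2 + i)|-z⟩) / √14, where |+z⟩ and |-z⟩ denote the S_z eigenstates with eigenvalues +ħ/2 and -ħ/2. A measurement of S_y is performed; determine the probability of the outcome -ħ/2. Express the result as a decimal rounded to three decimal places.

|-y⟩ = (|+z⟩ - i|-z⟩)/√2, so ⟨-y|ψ⟩ = (-4 - 2i) / (√2·√14).
P = |-4 - 2i|² / 28 = 20/28.

0.714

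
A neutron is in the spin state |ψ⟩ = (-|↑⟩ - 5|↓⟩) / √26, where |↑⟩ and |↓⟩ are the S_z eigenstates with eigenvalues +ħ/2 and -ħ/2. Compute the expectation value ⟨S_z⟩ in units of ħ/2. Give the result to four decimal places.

⟨σ_z⟩ = |a|² - |b|² divided by |a|²+|b|², with a, b the |↑⟩, |↓⟩ amplitudes.
= (1 - 25)/26 = -24/26.
⟨S_z⟩ = (ħ/2)·⟨σ_z⟩.

-0.9231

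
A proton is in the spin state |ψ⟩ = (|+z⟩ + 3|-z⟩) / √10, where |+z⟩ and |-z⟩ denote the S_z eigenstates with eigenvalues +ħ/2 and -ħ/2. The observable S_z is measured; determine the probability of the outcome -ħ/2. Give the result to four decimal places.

The -ħ/2 outcome corresponds to |-z⟩. Its amplitude in |ψ⟩ is 3/√10.
P = |3|² / 10 = 9/10.

0.9000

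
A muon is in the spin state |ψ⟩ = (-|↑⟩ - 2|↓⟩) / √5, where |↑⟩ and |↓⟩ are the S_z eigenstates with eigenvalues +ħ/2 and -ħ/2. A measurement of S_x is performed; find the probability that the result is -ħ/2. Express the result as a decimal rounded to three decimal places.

0.100

|-x⟩ = (|↑⟩ - |↓⟩)/√2, so ⟨-x|ψ⟩ = (1) / (√2·√5).
P = |1|² / 10 = 1/10.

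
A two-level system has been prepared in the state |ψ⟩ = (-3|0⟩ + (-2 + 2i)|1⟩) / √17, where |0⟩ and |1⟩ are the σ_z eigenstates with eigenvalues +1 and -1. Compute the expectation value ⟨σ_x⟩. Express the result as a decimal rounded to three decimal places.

0.706

⟨σ_x⟩ = 2 Re(a* b)/(|a|²+|b|²) with a = -3, b = (-2 + 2i).
a* b = (6 - 6i), so ⟨σ_x⟩ = 12/17.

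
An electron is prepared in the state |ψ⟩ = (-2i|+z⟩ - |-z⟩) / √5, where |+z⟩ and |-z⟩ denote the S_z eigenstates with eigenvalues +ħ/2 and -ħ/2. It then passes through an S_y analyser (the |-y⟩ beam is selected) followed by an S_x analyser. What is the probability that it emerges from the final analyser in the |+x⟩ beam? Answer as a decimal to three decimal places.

First analyser (S_y): P(|-y⟩) = |⟨-y|ψ⟩|² = 9/10.
After stage 1 the state is |-y⟩; P(|+x⟩) = |⟨+x|-y⟩|² = 1/2.
Joint probability = 9/10 × 1/2 = 0.450.

0.450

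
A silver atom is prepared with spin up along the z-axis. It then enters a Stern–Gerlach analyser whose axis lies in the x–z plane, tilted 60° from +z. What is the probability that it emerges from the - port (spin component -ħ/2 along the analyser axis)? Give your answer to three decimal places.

For spin-½, the probability of finding spin-up along an axis at angle θ to the initial spin direction is cos²(θ/2); spin-down is sin²(θ/2).
θ = 60°, so P = sin²(30°) ≈ 0.250.

0.250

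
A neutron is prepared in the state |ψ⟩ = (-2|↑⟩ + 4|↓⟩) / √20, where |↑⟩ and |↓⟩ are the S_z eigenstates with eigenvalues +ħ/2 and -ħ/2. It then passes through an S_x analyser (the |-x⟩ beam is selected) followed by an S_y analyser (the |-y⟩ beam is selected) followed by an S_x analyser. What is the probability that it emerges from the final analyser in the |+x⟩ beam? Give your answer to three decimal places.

0.225

First analyser (S_x): P(|-x⟩) = |⟨-x|ψ⟩|² = 36/40.
After stage 1 the state is |-x⟩; P(|-y⟩) = |⟨-y|-x⟩|² = 1/2.
After stage 2 the state is |-y⟩; P(|+x⟩) = |⟨+x|-y⟩|² = 1/2.
Joint probability = 36/40 × 1/2 × 1/2 = 0.225.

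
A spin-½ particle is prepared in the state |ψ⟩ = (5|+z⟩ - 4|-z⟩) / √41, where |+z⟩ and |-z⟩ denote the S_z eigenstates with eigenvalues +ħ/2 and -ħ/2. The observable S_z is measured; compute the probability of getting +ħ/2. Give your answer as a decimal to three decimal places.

0.610

The +ħ/2 outcome corresponds to |+z⟩. Its amplitude in |ψ⟩ is 5/√41.
P = |5|² / 41 = 25/41.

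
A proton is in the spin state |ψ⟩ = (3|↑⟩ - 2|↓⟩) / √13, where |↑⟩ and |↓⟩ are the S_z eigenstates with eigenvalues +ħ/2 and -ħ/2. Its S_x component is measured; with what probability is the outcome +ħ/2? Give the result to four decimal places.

|+x⟩ = (|↑⟩ + |↓⟩)/√2, so ⟨+x|ψ⟩ = (1) / (√2·√13).
P = |1|² / 26 = 1/26.

0.0385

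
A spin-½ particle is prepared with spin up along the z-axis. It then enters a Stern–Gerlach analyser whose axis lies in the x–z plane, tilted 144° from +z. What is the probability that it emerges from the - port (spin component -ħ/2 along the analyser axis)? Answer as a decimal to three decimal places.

0.905

For spin-½, the probability of finding spin-up along an axis at angle θ to the initial spin direction is cos²(θ/2); spin-down is sin²(θ/2).
θ = 144°, so P = sin²(72°) ≈ 0.905.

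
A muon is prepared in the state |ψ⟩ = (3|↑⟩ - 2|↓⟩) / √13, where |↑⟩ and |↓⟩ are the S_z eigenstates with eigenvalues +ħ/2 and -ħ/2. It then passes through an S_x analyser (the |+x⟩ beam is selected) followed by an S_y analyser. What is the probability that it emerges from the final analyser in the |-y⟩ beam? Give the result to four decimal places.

First analyser (S_x): P(|+x⟩) = |⟨+x|ψ⟩|² = 1/26.
After stage 1 the state is |+x⟩; P(|-y⟩) = |⟨-y|+x⟩|² = 1/2.
Joint probability = 1/26 × 1/2 = 0.0192.

0.0192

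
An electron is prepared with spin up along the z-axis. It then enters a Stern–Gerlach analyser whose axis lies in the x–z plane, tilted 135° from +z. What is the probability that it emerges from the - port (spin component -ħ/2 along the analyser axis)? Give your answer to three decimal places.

For spin-½, the probability of finding spin-up along an axis at angle θ to the initial spin direction is cos²(θ/2); spin-down is sin²(θ/2).
θ = 135°, so P = sin²(67.5°) ≈ 0.854.

0.854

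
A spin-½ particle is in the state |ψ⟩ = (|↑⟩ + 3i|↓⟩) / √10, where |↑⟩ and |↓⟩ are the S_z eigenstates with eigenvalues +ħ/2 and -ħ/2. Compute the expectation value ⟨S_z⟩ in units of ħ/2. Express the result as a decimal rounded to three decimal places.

-0.800

⟨σ_z⟩ = |a|² - |b|² divided by |a|²+|b|², with a, b the |↑⟩, |↓⟩ amplitudes.
= (1 - 9)/10 = -8/10.
⟨S_z⟩ = (ħ/2)·⟨σ_z⟩.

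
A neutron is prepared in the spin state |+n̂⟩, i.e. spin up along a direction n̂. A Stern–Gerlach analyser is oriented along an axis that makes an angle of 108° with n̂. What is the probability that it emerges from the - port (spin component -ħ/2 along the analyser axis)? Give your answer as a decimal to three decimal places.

For spin-½, the probability of finding spin-up along an axis at angle θ to the initial spin direction is cos²(θ/2); spin-down is sin²(θ/2).
θ = 108°, so P = sin²(54°) ≈ 0.655.

0.655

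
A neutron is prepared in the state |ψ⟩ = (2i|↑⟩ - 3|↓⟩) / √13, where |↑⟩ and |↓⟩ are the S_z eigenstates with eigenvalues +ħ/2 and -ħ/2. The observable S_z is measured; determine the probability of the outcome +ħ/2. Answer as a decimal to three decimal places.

The +ħ/2 outcome corresponds to |↑⟩. Its amplitude in |ψ⟩ is 2i/√13.
P = |2i|² / 13 = 4/13.

0.308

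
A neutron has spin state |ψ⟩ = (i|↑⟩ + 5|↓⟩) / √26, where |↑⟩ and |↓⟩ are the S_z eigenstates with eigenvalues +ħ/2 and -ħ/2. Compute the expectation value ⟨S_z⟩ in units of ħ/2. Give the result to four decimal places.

⟨σ_z⟩ = |a|² - |b|² divided by |a|²+|b|², with a, b the |↑⟩, |↓⟩ amplitudes.
= (1 - 25)/26 = -24/26.
⟨S_z⟩ = (ħ/2)·⟨σ_z⟩.

-0.9231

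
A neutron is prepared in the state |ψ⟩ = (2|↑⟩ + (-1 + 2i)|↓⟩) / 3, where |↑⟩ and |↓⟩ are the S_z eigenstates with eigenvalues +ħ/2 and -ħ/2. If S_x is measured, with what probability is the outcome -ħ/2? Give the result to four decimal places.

0.7222

|-x⟩ = (|↑⟩ - |↓⟩)/√2, so ⟨-x|ψ⟩ = (3 - 2i) / (√2·3).
P = |3 - 2i|² / 18 = 13/18.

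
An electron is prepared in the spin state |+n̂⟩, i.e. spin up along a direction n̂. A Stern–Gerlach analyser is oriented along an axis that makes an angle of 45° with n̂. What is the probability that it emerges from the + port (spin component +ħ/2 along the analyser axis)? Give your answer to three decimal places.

0.854

For spin-½, the probability of finding spin-up along an axis at angle θ to the initial spin direction is cos²(θ/2); spin-down is sin²(θ/2).
θ = 45°, so P = cos²(22.5°) ≈ 0.854.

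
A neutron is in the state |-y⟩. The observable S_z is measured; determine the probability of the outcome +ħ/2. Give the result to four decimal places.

0.5000

In the S_z basis, |-y⟩ = (|+z⟩ - i|-z⟩)/√2 and |+z⟩ = |+z⟩.
|⟨+z|-y⟩|² = 1/2.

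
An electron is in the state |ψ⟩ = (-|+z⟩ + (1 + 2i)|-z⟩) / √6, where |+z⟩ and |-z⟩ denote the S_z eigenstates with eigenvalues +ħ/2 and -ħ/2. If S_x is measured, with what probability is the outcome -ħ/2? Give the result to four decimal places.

|-x⟩ = (|+z⟩ - |-z⟩)/√2, so ⟨-x|ψ⟩ = (-2 - 2i) / (√2·√6).
P = |-2 - 2i|² / 12 = 8/12.

0.6667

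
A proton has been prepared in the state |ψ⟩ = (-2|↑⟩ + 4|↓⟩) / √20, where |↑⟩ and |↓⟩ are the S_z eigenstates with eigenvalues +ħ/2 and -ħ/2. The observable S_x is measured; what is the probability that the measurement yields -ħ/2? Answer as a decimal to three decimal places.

0.900

|-x⟩ = (|↑⟩ - |↓⟩)/√2, so ⟨-x|ψ⟩ = (-6) / (√2·√20).
P = |-6|² / 40 = 36/40.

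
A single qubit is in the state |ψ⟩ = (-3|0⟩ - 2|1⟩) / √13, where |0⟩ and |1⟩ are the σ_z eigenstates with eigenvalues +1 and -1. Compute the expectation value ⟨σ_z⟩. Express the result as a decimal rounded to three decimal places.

0.385

⟨σ_z⟩ = |a|² - |b|² divided by |a|²+|b|², with a, b the |0⟩, |1⟩ amplitudes.
= (9 - 4)/13 = 5/13.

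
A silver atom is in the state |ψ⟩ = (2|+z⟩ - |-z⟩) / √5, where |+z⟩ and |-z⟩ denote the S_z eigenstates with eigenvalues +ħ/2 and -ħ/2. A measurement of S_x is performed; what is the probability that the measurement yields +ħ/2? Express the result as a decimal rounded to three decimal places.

|+x⟩ = (|+z⟩ + |-z⟩)/√2, so ⟨+x|ψ⟩ = (1) / (√2·√5).
P = |1|² / 10 = 1/10.

0.100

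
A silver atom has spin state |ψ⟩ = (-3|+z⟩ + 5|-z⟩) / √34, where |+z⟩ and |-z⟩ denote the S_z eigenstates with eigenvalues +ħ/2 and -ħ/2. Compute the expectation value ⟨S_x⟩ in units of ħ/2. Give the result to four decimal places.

⟨σ_x⟩ = 2 Re(a* b)/(|a|²+|b|²) with a = -3, b = 5.
a* b = -15, so ⟨σ_x⟩ = -30/34.
⟨S_x⟩ = (ħ/2)·⟨σ_x⟩.

-0.8824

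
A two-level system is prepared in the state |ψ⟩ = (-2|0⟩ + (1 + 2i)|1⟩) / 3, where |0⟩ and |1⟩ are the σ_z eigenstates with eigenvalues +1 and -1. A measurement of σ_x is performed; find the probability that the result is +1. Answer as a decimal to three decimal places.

|+x⟩ = (|0⟩ + |1⟩)/√2, so ⟨+x|ψ⟩ = (-1 + 2i) / (√2·3).
P = |-1 + 2i|² / 18 = 5/18.

0.278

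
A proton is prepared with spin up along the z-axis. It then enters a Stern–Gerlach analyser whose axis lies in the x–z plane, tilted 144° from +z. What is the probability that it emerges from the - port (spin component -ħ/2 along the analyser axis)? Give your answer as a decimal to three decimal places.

0.905

For spin-½, the probability of finding spin-up along an axis at angle θ to the initial spin direction is cos²(θ/2); spin-down is sin²(θ/2).
θ = 144°, so P = sin²(72°) ≈ 0.905.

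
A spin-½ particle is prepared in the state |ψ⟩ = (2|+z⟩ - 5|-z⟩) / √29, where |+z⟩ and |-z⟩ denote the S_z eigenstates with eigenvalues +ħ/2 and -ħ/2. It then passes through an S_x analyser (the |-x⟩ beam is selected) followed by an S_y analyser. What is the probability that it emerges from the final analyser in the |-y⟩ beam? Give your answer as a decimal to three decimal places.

0.422

First analyser (S_x): P(|-x⟩) = |⟨-x|ψ⟩|² = 49/58.
After stage 1 the state is |-x⟩; P(|-y⟩) = |⟨-y|-x⟩|² = 1/2.
Joint probability = 49/58 × 1/2 = 0.422.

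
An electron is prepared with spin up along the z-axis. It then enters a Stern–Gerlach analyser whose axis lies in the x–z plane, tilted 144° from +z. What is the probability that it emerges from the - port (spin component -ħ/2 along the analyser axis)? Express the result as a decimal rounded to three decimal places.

For spin-½, the probability of finding spin-up along an axis at angle θ to the initial spin direction is cos²(θ/2); spin-down is sin²(θ/2).
θ = 144°, so P = sin²(72°) ≈ 0.905.

0.905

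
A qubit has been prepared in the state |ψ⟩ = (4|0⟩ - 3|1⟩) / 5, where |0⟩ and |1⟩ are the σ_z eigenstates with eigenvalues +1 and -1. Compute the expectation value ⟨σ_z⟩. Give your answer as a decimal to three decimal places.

⟨σ_z⟩ = |a|² - |b|² divided by |a|²+|b|², with a, b the |0⟩, |1⟩ amplitudes.
= (16 - 9)/25 = 7/25.

0.280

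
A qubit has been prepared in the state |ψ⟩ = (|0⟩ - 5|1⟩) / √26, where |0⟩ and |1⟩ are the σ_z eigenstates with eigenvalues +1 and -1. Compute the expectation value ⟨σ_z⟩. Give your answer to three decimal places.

-0.923

⟨σ_z⟩ = |a|² - |b|² divided by |a|²+|b|², with a, b the |0⟩, |1⟩ amplitudes.
= (1 - 25)/26 = -24/26.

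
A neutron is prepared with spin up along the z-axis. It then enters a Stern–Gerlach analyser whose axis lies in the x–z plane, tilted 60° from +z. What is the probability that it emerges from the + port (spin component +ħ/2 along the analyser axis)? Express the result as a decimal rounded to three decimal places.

For spin-½, the probability of finding spin-up along an axis at angle θ to the initial spin direction is cos²(θ/2); spin-down is sin²(θ/2).
θ = 60°, so P = cos²(30°) ≈ 0.750.

0.750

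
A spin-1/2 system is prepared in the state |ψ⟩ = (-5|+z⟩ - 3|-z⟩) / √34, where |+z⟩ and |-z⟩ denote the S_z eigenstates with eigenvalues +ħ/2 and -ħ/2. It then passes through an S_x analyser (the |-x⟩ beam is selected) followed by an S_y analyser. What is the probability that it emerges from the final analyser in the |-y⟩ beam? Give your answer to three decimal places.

First analyser (S_x): P(|-x⟩) = |⟨-x|ψ⟩|² = 4/68.
After stage 1 the state is |-x⟩; P(|-y⟩) = |⟨-y|-x⟩|² = 1/2.
Joint probability = 4/68 × 1/2 = 0.029.

0.029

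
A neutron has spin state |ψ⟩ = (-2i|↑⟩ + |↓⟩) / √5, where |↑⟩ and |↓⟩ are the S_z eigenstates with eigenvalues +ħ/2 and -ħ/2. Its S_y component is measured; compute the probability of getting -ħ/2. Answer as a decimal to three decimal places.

|-y⟩ = (|↑⟩ - i|↓⟩)/√2, so ⟨-y|ψ⟩ = (-i) / (√2·√5).
P = |-i|² / 10 = 1/10.

0.100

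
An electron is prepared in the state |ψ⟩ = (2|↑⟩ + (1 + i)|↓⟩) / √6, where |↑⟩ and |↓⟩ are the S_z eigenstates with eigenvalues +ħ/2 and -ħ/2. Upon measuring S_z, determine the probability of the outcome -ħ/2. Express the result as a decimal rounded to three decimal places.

0.333

The -ħ/2 outcome corresponds to |↓⟩. Its amplitude in |ψ⟩ is (1 + i)/√6.
P = |1 + i|² / 6 = 2/6.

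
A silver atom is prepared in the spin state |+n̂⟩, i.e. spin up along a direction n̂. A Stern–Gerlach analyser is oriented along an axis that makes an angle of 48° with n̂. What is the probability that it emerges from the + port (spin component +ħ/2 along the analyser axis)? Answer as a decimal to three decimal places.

For spin-½, the probability of finding spin-up along an axis at angle θ to the initial spin direction is cos²(θ/2); spin-down is sin²(θ/2).
θ = 48°, so P = cos²(24°) ≈ 0.835.

0.835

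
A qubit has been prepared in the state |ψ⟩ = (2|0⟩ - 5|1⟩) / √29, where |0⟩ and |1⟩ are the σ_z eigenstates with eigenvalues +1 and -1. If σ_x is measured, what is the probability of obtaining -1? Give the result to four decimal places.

0.8448

|-x⟩ = (|0⟩ - |1⟩)/√2, so ⟨-x|ψ⟩ = (7) / (√2·√29).
P = |7|² / 58 = 49/58.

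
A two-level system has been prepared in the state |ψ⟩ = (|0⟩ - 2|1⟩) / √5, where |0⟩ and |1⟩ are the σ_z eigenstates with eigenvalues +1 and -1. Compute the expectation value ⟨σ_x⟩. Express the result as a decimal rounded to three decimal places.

⟨σ_x⟩ = 2 Re(a* b)/(|a|²+|b|²) with a = 1, b = -2.
a* b = -2, so ⟨σ_x⟩ = -4/5.

-0.800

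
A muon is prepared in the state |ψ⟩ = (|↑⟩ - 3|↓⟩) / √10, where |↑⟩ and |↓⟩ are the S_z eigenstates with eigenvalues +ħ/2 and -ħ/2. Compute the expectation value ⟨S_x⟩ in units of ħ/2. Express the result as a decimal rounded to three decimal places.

-0.600

⟨σ_x⟩ = 2 Re(a* b)/(|a|²+|b|²) with a = 1, b = -3.
a* b = -3, so ⟨σ_x⟩ = -6/10.
⟨S_x⟩ = (ħ/2)·⟨σ_x⟩.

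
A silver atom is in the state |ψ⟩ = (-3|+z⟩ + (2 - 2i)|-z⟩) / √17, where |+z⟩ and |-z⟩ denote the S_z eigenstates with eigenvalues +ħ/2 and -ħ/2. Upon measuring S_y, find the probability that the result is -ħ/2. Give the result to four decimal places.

0.1471

|-y⟩ = (|+z⟩ - i|-z⟩)/√2, so ⟨-y|ψ⟩ = (-1 + 2i) / (√2·√17).
P = |-1 + 2i|² / 34 = 5/34.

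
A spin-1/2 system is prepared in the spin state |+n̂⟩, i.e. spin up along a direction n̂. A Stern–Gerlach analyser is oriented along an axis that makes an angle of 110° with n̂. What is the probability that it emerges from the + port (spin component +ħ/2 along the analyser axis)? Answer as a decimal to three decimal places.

For spin-½, the probability of finding spin-up along an axis at angle θ to the initial spin direction is cos²(θ/2); spin-down is sin²(θ/2).
θ = 110°, so P = cos²(55°) ≈ 0.329.

0.329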